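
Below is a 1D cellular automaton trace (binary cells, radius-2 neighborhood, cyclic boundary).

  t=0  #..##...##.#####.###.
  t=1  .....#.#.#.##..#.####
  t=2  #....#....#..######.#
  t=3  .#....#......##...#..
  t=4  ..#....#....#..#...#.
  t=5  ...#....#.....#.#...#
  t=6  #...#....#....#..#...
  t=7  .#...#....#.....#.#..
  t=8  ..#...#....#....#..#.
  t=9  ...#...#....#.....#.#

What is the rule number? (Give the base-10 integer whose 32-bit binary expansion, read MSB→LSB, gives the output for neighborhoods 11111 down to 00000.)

931457448

  nb #####: next=.  (t=0,i=13, bit31=0)
  nb ####.: next=.  (t=0,i=14, bit30=0)
  nb ###.#: next=#  (t=0,i=15, bit29=1)
  nb ###..: next=#  (t=1,i=20, bit28=1)
  nb ##.##: next=.  (t=0,i=10, bit27=0)
  nb ##.#.: next=#  (t=0,i=20, bit26=1)
  nb ##..#: next=#  (t=1,i=13, bit25=1)
  nb ##...: next=#  (t=0,i=5, bit24=1)
  nb #.###: next=#  (t=0,i=11, bit23=1)
  nb #.##.: next=.  (t=1,i=11, bit22=0)
  nb #.#.#: next=.  (t=1,i=7, bit21=0)
  nb #.#..: next=.  (t=0,i=0, bit20=0)
  nb #..##: next=.  (t=0,i=2, bit19=0)
  nb #..#.: next=#  (t=1,i=14, bit18=1)
  nb #...#: next=.  (t=0,i=6, bit17=0)
  nb #....: next=.  (t=1,i=1, bit16=0)
  nb .####: next=#  (t=0,i=12, bit15=1)
  nb .###.: next=#  (t=0,i=18, bit14=1)
  nb .##.#: next=#  (t=0,i=9, bit13=1)
  nb .##..: next=.  (t=0,i=4, bit12=0)
  nb .#.##: next=#  (t=1,i=10, bit11=1)
  nb .#.#.: next=.  (t=1,i=6, bit10=0)
  nb .#..#: next=.  (t=0,i=1, bit9=0)
  nb .#...: next=#  (t=2,i=6, bit8=1)
  nb ..###: next=#  (t=2,i=13, bit7=1)
  nb ..##.: next=.  (t=0,i=3, bit6=0)
  nb ..#.#: next=#  (t=1,i=5, bit5=1)
  nb ..#..: next=.  (t=2,i=5, bit4=0)
  nb ...##: next=#  (t=0,i=7, bit3=1)
  nb ...#.: next=.  (t=1,i=4, bit2=0)
  nb ....#: next=.  (t=1,i=3, bit1=0)
  nb .....: next=.  (t=1,i=2, bit0=0)
  bits 00110111100001001110100110101000 = 931457448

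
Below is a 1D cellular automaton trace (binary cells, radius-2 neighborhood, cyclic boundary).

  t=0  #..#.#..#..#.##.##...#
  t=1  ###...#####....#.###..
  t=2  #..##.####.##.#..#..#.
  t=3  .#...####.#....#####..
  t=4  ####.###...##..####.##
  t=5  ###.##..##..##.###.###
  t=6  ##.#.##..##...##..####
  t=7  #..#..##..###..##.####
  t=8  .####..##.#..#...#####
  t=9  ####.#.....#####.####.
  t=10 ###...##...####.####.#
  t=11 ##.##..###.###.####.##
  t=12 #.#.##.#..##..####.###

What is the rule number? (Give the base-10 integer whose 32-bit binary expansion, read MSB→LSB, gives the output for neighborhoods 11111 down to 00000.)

3416757140

  nb #####: next=#  (t=1,i=8, bit31=1)
  nb ####.: next=#  (t=1,i=9, bit30=1)
  nb ###.#: next=.  (t=2,i=9, bit29=0)
  nb ###..: next=.  (t=1,i=2, bit28=0)
  nb ##.##: next=#  (t=0,i=15, bit27=1)
  nb ##.#.: next=.  (t=2,i=13, bit26=0)
  nb ##..#: next=#  (t=0,i=1, bit25=1)
  nb ##...: next=#  (t=0,i=18, bit24=1)
  nb #.###: next=#  (t=1,i=17, bit23=1)
  nb #.##.: next=.  (t=0,i=13, bit22=0)
  nb #.#.#: next=#  (t=6,i=3, bit21=1)
  nb #.#..: next=.  (t=0,i=5, bit20=0)
  nb #..##: next=.  (t=1,i=21, bit19=0)
  nb #..#.: next=#  (t=0,i=2, bit18=1)
  nb #...#: next=#  (t=0,i=19, bit17=1)
  nb #....: next=#  (t=1,i=12, bit16=1)
  nb .####: next=#  (t=1,i=7, bit15=1)
  nb .###.: next=.  (t=1,i=1, bit14=0)
  nb .##.#: next=.  (t=0,i=14, bit13=0)
  nb .##..: next=#  (t=0,i=0, bit12=1)
  nb .#.##: next=.  (t=0,i=12, bit11=0)
  nb .#.#.: next=.  (t=0,i=4, bit10=0)
  nb .#..#: next=#  (t=0,i=6, bit9=1)
  nb .#...: next=#  (t=3,i=2, bit8=1)
  nb ..###: next=#  (t=1,i=0, bit7=1)
  nb ..##.: next=.  (t=0,i=21, bit6=0)
  nb ..#.#: next=.  (t=0,i=3, bit5=0)
  nb ..#..: next=#  (t=0,i=8, bit4=1)
  nb ...##: next=.  (t=0,i=20, bit3=0)
  nb ...#.: next=#  (t=1,i=14, bit2=1)
  nb ....#: next=.  (t=1,i=13, bit1=0)
  nb .....: next=.  (t=9,i=8, bit0=0)
  bits 11001011101001111001001110010100 = 3416757140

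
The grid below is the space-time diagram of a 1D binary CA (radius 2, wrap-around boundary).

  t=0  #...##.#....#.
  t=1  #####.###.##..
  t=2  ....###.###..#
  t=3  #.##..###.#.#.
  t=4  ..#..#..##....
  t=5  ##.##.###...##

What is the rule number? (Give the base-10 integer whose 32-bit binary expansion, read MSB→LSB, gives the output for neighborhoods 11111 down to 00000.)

1021182799

  [31] ##### => .  t=1,i=2
  [30] ####. => .  t=1,i=3
  [29] ###.# => #  t=1,i=4
  [28] ###.. => #  t=2,i=10
  [27] ##.## => #  t=1,i=5
  [26] ##.#. => #  t=0,i=6
  [25] ##..# => .  t=1,i=12
  [24] ##... => .  t=4,i=10
  [23] #.### => #  t=1,i=6
  [22] #.##. => #  t=1,i=10
  [21] #.#.# => .  t=3,i=0
  [20] #.#.. => #  t=0,i=0
  [19] #..## => #  t=1,i=13
  [18] #..#. => #  t=2,i=12
  [17] #...# => #  t=0,i=2
  [16] #.... => .  t=0,i=9
  [15] .#### => .  t=1,i=1
  [14] .###. => .  t=1,i=7
  [13] .##.# => .  t=0,i=5
  [12] .##.. => .  t=1,i=11
  [11] .#.## => .  t=3,i=1
  [10] .#.#. => .  t=0,i=13
  [9] .#..# => #  t=4,i=3
  [8] .#... => #  t=0,i=1
  [7] ..### => .  t=1,i=0
  [6] ..##. => #  t=0,i=4
  [5] ..#.# => .  t=0,i=12
  [4] ..#.. => .  t=2,i=13
  [3] ...## => #  t=0,i=3
  [2] ...#. => #  t=0,i=11
  [1] ....# => #  t=0,i=10
  [0] ..... => #  t=4,i=12
  bits 00111100110111100000001101001111 = 1021182799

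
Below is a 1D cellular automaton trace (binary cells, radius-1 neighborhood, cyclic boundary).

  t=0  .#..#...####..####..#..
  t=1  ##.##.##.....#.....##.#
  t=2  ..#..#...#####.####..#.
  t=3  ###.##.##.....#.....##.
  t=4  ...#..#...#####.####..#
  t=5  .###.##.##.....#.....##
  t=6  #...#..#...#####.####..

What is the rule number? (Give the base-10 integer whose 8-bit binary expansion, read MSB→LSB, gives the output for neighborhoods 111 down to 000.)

  [7] ### => .  t=0,i=9
  [6] ##. => .  t=0,i=11
  [5] #.# => #  t=1,i=2
  [4] #.. => .  t=0,i=2
  [3] .## => .  t=0,i=8
  [2] .#. => #  t=0,i=1
  [1] ..# => #  t=0,i=0
  [0] ... => #  t=0,i=6
  bits 00100111 = 39

39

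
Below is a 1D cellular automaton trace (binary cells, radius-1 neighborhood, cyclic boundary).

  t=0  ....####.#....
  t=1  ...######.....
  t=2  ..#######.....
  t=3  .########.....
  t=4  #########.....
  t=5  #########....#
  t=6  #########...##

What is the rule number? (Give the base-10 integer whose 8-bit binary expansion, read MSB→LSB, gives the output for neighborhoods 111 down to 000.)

  ### -> #   bit 7 = 1  t=0,i=5
  ##. -> #   bit 6 = 1  t=0,i=7
  #.# -> #   bit 5 = 1  t=0,i=8
  #.. -> .   bit 4 = 0  t=0,i=10
  .## -> #   bit 3 = 1  t=0,i=4
  .#. -> .   bit 2 = 0  t=0,i=9
  ..# -> #   bit 1 = 1  t=0,i=3
  ... -> .   bit 0 = 0  t=0,i=0
  bits 11101010 = 234

234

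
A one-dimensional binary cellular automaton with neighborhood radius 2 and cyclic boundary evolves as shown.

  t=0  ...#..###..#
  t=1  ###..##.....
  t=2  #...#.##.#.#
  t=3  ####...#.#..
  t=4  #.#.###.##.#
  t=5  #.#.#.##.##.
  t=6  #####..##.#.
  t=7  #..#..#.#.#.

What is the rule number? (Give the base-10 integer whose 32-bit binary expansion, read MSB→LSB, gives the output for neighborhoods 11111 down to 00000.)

1773811085

  nb #####: next=.  (t=6,i=2, bit31=0)
  nb ####.: next=#  (t=3,i=2, bit30=1)
  nb ###.#: next=#  (t=4,i=6, bit29=1)
  nb ###..: next=.  (t=0,i=8, bit28=0)
  nb ##.##: next=#  (t=4,i=7, bit27=1)
  nb ##.#.: next=.  (t=2,i=8, bit26=0)
  nb ##..#: next=.  (t=0,i=9, bit25=0)
  nb ##...: next=#  (t=1,i=7, bit24=1)
  nb #.###: next=#  (t=4,i=4, bit23=1)
  nb #.##.: next=.  (t=2,i=6, bit22=0)
  nb #.#.#: next=#  (t=2,i=9, bit21=1)
  nb #.#..: next=#  (t=3,i=9, bit20=1)
  nb #..##: next=#  (t=0,i=5, bit19=1)
  nb #..#.: next=.  (t=0,i=10, bit18=0)
  nb #...#: next=#  (t=0,i=1, bit17=1)
  nb #....: next=.  (t=1,i=8, bit16=0)
  nb .####: next=.  (t=3,i=1, bit15=0)
  nb .###.: next=.  (t=0,i=7, bit14=0)
  nb .##.#: next=#  (t=2,i=7, bit13=1)
  nb .##..: next=#  (t=1,i=6, bit12=1)
  nb .#.##: next=.  (t=2,i=5, bit11=0)
  nb .#.#.: next=#  (t=3,i=8, bit10=1)
  nb .#..#: next=.  (t=0,i=4, bit9=0)
  nb .#...: next=#  (t=0,i=0, bit8=1)
  nb ..###: next=#  (t=0,i=6, bit7=1)
  nb ..##.: next=.  (t=1,i=5, bit6=0)
  nb ..#.#: next=.  (t=2,i=4, bit5=0)
  nb ..#..: next=.  (t=0,i=3, bit4=0)
  nb ...##: next=#  (t=1,i=11, bit3=1)
  nb ...#.: next=#  (t=0,i=2, bit2=1)
  nb ....#: next=.  (t=1,i=10, bit1=0)
  nb .....: next=#  (t=1,i=9, bit0=1)
  bits 01101001101110100011010110001101 = 1773811085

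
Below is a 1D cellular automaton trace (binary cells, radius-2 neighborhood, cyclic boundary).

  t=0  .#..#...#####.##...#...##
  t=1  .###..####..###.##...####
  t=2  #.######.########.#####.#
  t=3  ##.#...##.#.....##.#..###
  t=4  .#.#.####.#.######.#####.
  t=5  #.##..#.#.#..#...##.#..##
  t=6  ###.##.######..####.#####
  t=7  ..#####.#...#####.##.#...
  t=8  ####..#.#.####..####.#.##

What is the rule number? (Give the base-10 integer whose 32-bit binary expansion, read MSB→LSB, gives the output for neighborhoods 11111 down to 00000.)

  [31] ##### => .  t=0,i=10
  [30] ####. => .  t=0,i=11
  [29] ###.# => #  t=0,i=12
  [28] ###.. => #  t=1,i=3
  [27] ##.## => #  t=0,i=13
  [26] ##.#. => .  t=0,i=0
  [25] ##..# => #  t=1,i=4
  [24] ##... => #  t=0,i=16
  [23] #.### => .  t=1,i=1
  [22] #.##. => #  t=0,i=14
  [21] #.#.# => #  t=4,i=3
  [20] #.#.. => #  t=0,i=1
  [19] #..## => #  t=1,i=5
  [18] #..#. => #  t=0,i=3
  [17] #...# => #  t=0,i=6
  [16] #.... => #  t=3,i=12
  [15] .#### => #  t=0,i=9
  [14] .###. => #  t=1,i=2
  [13] .##.# => #  t=0,i=24
  [12] .##.. => .  t=0,i=15
  [11] .#.## => .  t=4,i=4
  [10] .#.#. => #  t=4,i=2
  [9] .#..# => #  t=0,i=2
  [8] .#... => .  t=0,i=5
  [7] ..### => #  t=0,i=8
  [6] ..##. => #  t=0,i=23
  [5] ..#.# => .  t=4,i=1
  [4] ..#.. => .  t=0,i=4
  [3] ...## => #  t=0,i=7
  [2] ...#. => .  t=0,i=18
  [1] ....# => #  t=3,i=14
  [0] ..... => #  t=3,i=13
  bits 00111011011111111110011011001011 = 998237899

998237899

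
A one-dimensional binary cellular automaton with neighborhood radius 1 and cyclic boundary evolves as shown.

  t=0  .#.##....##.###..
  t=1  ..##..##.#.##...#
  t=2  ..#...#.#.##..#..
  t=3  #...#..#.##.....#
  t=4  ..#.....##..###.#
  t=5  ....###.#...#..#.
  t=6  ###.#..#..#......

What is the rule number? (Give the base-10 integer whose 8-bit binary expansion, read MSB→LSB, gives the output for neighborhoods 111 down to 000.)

41

  ###|.  b7=0 t=0,i=13
  ##.|.  b6=0 t=0,i=4
  #.#|#  b5=1 t=0,i=2
  #..|.  b4=0 t=0,i=5
  .##|#  b3=1 t=0,i=3
  .#.|.  b2=0 t=0,i=1
  ..#|.  b1=0 t=0,i=0
  ...|#  b0=1 t=0,i=6
  bits 00101001 = 41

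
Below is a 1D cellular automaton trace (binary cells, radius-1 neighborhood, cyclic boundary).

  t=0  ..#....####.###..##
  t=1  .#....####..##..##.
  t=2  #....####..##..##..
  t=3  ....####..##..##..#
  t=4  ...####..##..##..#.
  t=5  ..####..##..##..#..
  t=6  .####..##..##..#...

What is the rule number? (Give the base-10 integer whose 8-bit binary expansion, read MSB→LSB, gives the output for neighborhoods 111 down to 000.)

138

  [7] ### => #  t=0,i=8
  [6] ##. => .  t=0,i=10
  [5] #.# => .  t=0,i=11
  [4] #.. => .  t=0,i=0
  [3] .## => #  t=0,i=7
  [2] .#. => .  t=0,i=2
  [1] ..# => #  t=0,i=1
  [0] ... => .  t=0,i=4
  bits 10001010 = 138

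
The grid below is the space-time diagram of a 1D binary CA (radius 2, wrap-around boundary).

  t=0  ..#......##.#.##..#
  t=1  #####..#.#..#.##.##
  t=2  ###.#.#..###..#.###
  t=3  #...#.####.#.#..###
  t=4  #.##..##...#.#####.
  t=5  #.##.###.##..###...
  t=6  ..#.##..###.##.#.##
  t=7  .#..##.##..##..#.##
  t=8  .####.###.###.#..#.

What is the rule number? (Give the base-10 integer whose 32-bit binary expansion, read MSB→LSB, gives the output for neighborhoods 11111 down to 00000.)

2566886358

  ##### -> #   bit 31 = 1  t=1,i=0
  ####. -> .   bit 30 = 0  t=1,i=3
  ###.# -> .   bit 29 = 0  t=2,i=2
  ###.. -> #   bit 28 = 1  t=1,i=4
  ##.## -> #   bit 27 = 1  t=1,i=16
  ##.#. -> .   bit 26 = 0  t=0,i=11
  ##..# -> .   bit 25 = 0  t=0,i=16
  ##... -> .   bit 24 = 0  t=3,i=1
  #.### -> #   bit 23 = 1  t=1,i=17
  #.##. -> #   bit 22 = 1  t=0,i=14
  #.#.# -> #   bit 21 = 1  t=0,i=12
  #.#.. -> #   bit 20 = 1  t=1,i=9
  #..## -> #   bit 19 = 1  t=2,i=8
  #..#. -> #   bit 18 = 1  t=0,i=1
  #...# -> #   bit 17 = 1  t=3,i=2
  #.... -> #   bit 16 = 1  t=0,i=4
  .#### -> #   bit 15 = 1  t=1,i=18
  .###. -> .   bit 14 = 0  t=2,i=10
  .##.# -> .   bit 13 = 0  t=0,i=10
  .##.. -> #   bit 12 = 1  t=0,i=15
  .#.## -> .   bit 11 = 0  t=0,i=13
  .#.#. -> .   bit 10 = 0  t=1,i=8
  .#..# -> #   bit 9 = 1  t=0,i=0
  .#... -> #   bit 8 = 1  t=0,i=3
  ..### -> #   bit 7 = 1  t=2,i=9
  ..##. -> #   bit 6 = 1  t=0,i=9
  ..#.# -> .   bit 5 = 0  t=1,i=7
  ..#.. -> #   bit 4 = 1  t=0,i=2
  ...## -> .   bit 3 = 0  t=0,i=8
  ...#. -> #   bit 2 = 1  t=3,i=3
  ....# -> #   bit 1 = 1  t=0,i=7
  ..... -> .   bit 0 = 0  t=0,i=5
  bits 10011000111111111001001111010110 = 2566886358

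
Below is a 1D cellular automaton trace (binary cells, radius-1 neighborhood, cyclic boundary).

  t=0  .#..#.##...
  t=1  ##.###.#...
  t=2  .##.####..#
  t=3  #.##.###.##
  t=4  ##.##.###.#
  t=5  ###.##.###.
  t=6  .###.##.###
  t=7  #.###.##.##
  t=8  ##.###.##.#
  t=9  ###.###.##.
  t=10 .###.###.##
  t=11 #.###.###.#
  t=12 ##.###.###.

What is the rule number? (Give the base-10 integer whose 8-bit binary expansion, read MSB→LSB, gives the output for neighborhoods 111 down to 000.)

230

  nb ###: next=#  (t=1,i=4, bit7=1)
  nb ##.: next=#  (t=0,i=7, bit6=1)
  nb #.#: next=#  (t=0,i=5, bit5=1)
  nb #..: next=.  (t=0,i=2, bit4=0)
  nb .##: next=.  (t=0,i=6, bit3=0)
  nb .#.: next=#  (t=0,i=1, bit2=1)
  nb ..#: next=#  (t=0,i=0, bit1=1)
  nb ...: next=.  (t=0,i=9, bit0=0)
  bits 11100110 = 230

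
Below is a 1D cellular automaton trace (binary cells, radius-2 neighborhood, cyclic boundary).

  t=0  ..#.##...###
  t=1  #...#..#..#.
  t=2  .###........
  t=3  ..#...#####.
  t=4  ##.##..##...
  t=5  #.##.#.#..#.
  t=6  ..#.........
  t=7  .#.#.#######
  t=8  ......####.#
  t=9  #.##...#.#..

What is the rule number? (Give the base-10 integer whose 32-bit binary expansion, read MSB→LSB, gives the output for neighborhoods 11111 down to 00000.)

  [31] ##### => #  t=3,i=8
  [30] ####. => .  t=3,i=9
  [29] ###.# => #  t=7,i=11
  [28] ###.. => .  t=0,i=11
  [27] ##.## => #  t=4,i=2
  [26] ##.#. => .  t=5,i=4
  [25] ##..# => #  t=0,i=0
  [24] ##... => .  t=0,i=6
  [23] #.### => .  t=7,i=5
  [22] #.##. => #  t=0,i=4
  [21] #.#.# => .  t=5,i=0
  [20] #.#.. => .  t=1,i=0
  [19] #..## => .  t=4,i=6
  [18] #..#. => .  t=0,i=1
  [17] #...# => #  t=0,i=7
  [16] #.... => .  t=2,i=5
  [15] .#### => #  t=3,i=7
  [14] .###. => #  t=0,i=10
  [13] .##.# => .  t=4,i=1
  [12] .##.. => .  t=0,i=5
  [11] .#.## => .  t=0,i=3
  [10] .#.#. => .  t=1,i=11
  [9] .#..# => .  t=1,i=5
  [8] .#... => #  t=1,i=1
  [7] ..### => .  t=0,i=9
  [6] ..##. => #  t=4,i=0
  [5] ..#.# => .  t=0,i=2
  [4] ..#.. => .  t=1,i=4
  [3] ...## => .  t=0,i=8
  [2] ...#. => #  t=1,i=3
  [1] ....# => .  t=2,i=11
  [0] ..... => #  t=2,i=6
  bits 10101010010000101100000101000101 = 2856501573

2856501573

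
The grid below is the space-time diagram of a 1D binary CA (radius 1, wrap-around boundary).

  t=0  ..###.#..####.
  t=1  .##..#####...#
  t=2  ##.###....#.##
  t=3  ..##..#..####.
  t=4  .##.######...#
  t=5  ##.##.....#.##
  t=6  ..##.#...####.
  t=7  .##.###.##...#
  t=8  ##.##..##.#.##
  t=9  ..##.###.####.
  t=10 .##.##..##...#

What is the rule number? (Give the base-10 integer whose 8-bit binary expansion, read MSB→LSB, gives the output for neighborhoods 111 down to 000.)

62

  ###|.  b7=0 t=0,i=3
  ##.|.  b6=0 t=0,i=4
  #.#|#  b5=1 t=0,i=5
  #..|#  b4=1 t=0,i=7
  .##|#  b3=1 t=0,i=2
  .#.|#  b2=1 t=0,i=6
  ..#|#  b1=1 t=0,i=1
  ...|.  b0=0 t=0,i=0
  bits 00111110 = 62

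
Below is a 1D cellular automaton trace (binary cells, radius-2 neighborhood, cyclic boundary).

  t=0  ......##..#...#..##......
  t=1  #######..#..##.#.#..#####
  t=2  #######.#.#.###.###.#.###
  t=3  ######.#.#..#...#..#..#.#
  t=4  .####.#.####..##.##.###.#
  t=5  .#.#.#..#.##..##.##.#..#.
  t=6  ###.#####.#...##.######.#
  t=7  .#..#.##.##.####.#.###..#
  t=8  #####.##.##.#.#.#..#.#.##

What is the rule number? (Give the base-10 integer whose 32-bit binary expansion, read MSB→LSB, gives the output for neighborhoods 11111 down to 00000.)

3570869999

  ##### -> #   bit 31 = 1  t=1,i=0
  ####. -> #   bit 30 = 1  t=1,i=5
  ###.# -> .   bit 29 = 0  t=2,i=6
  ###.. -> #   bit 28 = 1  t=1,i=6
  ##.## -> .   bit 27 = 0  t=2,i=15
  ##.#. -> #   bit 26 = 1  t=1,i=14
  ##..# -> .   bit 25 = 0  t=0,i=8
  ##... -> .   bit 24 = 0  t=0,i=19
  #.### -> #   bit 23 = 1  t=2,i=12
  #.##. -> #   bit 22 = 1  t=4,i=17
  #.#.# -> .   bit 21 = 0  t=1,i=15
  #.#.. -> #   bit 20 = 1  t=1,i=17
  #..## -> .   bit 19 = 0  t=0,i=16
  #..#. -> #   bit 18 = 1  t=0,i=9
  #...# -> #   bit 17 = 1  t=0,i=12
  #.... -> #   bit 16 = 1  t=0,i=20
  .#### -> .   bit 15 = 0  t=1,i=21
  .###. -> .   bit 14 = 0  t=2,i=13
  .##.# -> #   bit 13 = 1  t=1,i=13
  .##.. -> .   bit 12 = 0  t=0,i=7
  .#.## -> .   bit 11 = 0  t=2,i=11
  .#.#. -> #   bit 10 = 1  t=1,i=16
  .#..# -> #   bit 9 = 1  t=0,i=15
  .#... -> .   bit 8 = 0  t=0,i=11
  ..### -> #   bit 7 = 1  t=1,i=20
  ..##. -> #   bit 6 = 1  t=0,i=6
  ..#.# -> #   bit 5 = 1  t=3,i=22
  ..#.. -> .   bit 4 = 0  t=0,i=10
  ...## -> #   bit 3 = 1  t=0,i=5
  ...#. -> #   bit 2 = 1  t=0,i=13
  ....# -> #   bit 1 = 1  t=0,i=4
  ..... -> #   bit 0 = 1  t=0,i=0
  bits 11010100110101110010011011101111 = 3570869999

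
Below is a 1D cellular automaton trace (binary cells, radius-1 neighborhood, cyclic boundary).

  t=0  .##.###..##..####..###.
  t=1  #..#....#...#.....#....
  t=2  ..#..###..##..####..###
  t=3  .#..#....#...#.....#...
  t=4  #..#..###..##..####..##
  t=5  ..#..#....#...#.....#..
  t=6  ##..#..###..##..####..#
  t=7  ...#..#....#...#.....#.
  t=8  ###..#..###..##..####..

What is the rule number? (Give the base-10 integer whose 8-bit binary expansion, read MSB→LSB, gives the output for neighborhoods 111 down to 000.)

35

  ###|.  b7=0 t=0,i=5
  ##.|.  b6=0 t=0,i=2
  #.#|#  b5=1 t=0,i=3
  #..|.  b4=0 t=0,i=7
  .##|.  b3=0 t=0,i=1
  .#.|.  b2=0 t=1,i=0
  ..#|#  b1=1 t=0,i=0
  ...|#  b0=1 t=1,i=5
  bits 00100011 = 35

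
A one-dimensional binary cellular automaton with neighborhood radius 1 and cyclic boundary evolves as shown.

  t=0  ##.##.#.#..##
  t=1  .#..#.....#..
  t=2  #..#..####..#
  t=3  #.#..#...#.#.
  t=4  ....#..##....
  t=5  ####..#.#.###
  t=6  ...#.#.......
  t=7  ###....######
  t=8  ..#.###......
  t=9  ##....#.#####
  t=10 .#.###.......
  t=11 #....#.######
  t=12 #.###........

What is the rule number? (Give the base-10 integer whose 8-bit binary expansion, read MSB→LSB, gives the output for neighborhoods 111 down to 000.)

67

  ### -> .   bit 7 = 0  t=0,i=0
  ##. -> #   bit 6 = 1  t=0,i=1
  #.# -> .   bit 5 = 0  t=0,i=2
  #.. -> .   bit 4 = 0  t=0,i=9
  .## -> .   bit 3 = 0  t=0,i=3
  .#. -> .   bit 2 = 0  t=0,i=6
  ..# -> #   bit 1 = 1  t=0,i=10
  ... -> #   bit 0 = 1  t=1,i=6
  bits 01000011 = 67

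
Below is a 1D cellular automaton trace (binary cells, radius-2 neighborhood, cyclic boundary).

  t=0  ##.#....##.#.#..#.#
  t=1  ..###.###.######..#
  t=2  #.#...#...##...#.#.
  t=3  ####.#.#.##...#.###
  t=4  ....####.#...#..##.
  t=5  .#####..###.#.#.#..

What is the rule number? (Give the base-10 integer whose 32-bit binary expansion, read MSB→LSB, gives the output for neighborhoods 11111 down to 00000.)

351569871

  [31] ##### => .  t=1,i=12
  [30] ####. => .  t=1,i=14
  [29] ###.# => .  t=0,i=1
  [28] ###.. => #  t=1,i=15
  [27] ##.## => .  t=1,i=5
  [26] ##.#. => #  t=0,i=2
  [25] ##..# => .  t=1,i=16
  [24] ##... => .  t=2,i=12
  [23] #.### => #  t=0,i=18
  [22] #.##. => #  t=3,i=9
  [21] #.#.# => #  t=0,i=11
  [20] #.#.. => #  t=0,i=3
  [19] #..## => .  t=1,i=1
  [18] #..#. => #  t=0,i=15
  [17] #...# => .  t=2,i=4
  [16] #.... => .  t=0,i=5
  [15] .#### => #  t=1,i=11
  [14] .###. => .  t=0,i=0
  [13] .##.# => .  t=0,i=9
  [12] .##.. => .  t=2,i=11
  [11] .#.## => .  t=0,i=17
  [10] .#.#. => #  t=0,i=12
  [9] .#..# => #  t=0,i=14
  [8] .#... => #  t=0,i=4
  [7] ..### => #  t=1,i=2
  [6] ..##. => #  t=0,i=8
  [5] ..#.# => .  t=0,i=16
  [4] ..#.. => .  t=1,i=18
  [3] ...## => #  t=0,i=7
  [2] ...#. => #  t=2,i=5
  [1] ....# => #  t=0,i=6
  [0] ..... => #  t=4,i=1
  bits 00010100111101001000011111001111 = 351569871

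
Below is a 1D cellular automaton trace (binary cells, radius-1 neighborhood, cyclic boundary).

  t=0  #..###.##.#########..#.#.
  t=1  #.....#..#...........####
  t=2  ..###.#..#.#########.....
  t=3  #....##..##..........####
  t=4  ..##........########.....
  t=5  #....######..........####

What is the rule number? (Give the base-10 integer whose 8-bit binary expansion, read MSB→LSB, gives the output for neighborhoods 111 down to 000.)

37

  [7] ### => .  t=0,i=4
  [6] ##. => .  t=0,i=5
  [5] #.# => #  t=0,i=6
  [4] #.. => .  t=0,i=1
  [3] .## => .  t=0,i=3
  [2] .#. => #  t=0,i=0
  [1] ..# => .  t=0,i=2
  [0] ... => #  t=1,i=2
  bits 00100101 = 37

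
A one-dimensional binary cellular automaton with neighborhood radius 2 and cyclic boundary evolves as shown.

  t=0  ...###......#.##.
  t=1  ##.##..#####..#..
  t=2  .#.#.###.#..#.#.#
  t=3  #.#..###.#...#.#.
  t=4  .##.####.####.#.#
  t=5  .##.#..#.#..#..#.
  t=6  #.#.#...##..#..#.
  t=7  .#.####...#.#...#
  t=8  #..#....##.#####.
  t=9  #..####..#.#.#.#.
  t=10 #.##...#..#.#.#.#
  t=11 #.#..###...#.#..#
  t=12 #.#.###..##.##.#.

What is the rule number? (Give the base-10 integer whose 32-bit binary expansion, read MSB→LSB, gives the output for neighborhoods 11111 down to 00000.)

  #####|#  b31=1 t=1,i=9
  ####.|.  b30=0 t=1,i=10
  ###.#|#  b29=1 t=2,i=7
  ###..|.  b28=0 t=0,i=5
  ##.##|.  b27=0 t=1,i=2
  ##.#.|.  b26=0 t=2,i=8
  ##..#|#  b25=1 t=1,i=5
  ##...|.  b24=0 t=0,i=6
  #.###|#  b23=1 t=2,i=5
  #.##.|#  b22=1 t=0,i=14
  #.#.#|.  b21=0 t=2,i=1
  #.#..|#  b20=1 t=2,i=9
  #..##|#  b19=1 t=1,i=6
  #..#.|.  b18=0 t=1,i=13
  #...#|#  b17=1 t=3,i=11
  #....|#  b16=1 t=0,i=0
  .####|.  b15=0 t=1,i=8
  .###.|#  b14=1 t=0,i=4
  .##.#|#  b13=1 t=1,i=1
  .##..|.  b12=0 t=0,i=15
  .#.##|.  b11=0 t=0,i=13
  .#.#.|#  b10=1 t=2,i=0
  .#..#|.  b9=0 t=1,i=15
  .#...|#  b8=1 t=3,i=10
  ..###|#  b7=1 t=0,i=3
  ..##.|.  b6=0 t=1,i=0
  ..#.#|.  b5=0 t=0,i=12
  ..#..|#  b4=1 t=1,i=14
  ...##|.  b3=0 t=0,i=2
  ...#.|#  b2=1 t=0,i=11
  ....#|#  b1=1 t=0,i=1
  .....|#  b0=1 t=0,i=8
  bits 10100010110110110110010110010111 = 2732287383

2732287383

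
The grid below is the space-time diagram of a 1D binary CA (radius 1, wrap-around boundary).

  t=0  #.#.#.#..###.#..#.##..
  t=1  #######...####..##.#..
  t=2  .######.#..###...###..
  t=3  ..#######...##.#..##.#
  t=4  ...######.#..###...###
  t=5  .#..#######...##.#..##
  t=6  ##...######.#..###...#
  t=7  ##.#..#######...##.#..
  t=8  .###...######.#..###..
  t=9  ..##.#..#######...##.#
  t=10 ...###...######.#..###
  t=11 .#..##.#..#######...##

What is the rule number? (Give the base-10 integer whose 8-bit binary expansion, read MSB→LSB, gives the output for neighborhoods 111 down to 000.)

  ###|#  b7=1 t=0,i=10
  ##.|#  b6=1 t=0,i=11
  #.#|#  b5=1 t=0,i=1
  #..|.  b4=0 t=0,i=7
  .##|.  b3=0 t=0,i=9
  .#.|#  b2=1 t=0,i=0
  ..#|.  b1=0 t=0,i=8
  ...|#  b0=1 t=1,i=8
  bits 11100101 = 229

229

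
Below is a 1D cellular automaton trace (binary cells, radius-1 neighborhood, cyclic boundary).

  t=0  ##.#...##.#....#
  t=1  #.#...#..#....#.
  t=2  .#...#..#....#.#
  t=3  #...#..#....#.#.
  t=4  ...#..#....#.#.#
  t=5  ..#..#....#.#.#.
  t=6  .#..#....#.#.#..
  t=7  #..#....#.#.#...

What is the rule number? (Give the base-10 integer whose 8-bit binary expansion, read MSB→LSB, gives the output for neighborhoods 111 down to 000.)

  ### -> #   bit 7 = 1  t=0,i=0
  ##. -> .   bit 6 = 0  t=0,i=1
  #.# -> #   bit 5 = 1  t=0,i=2
  #.. -> .   bit 4 = 0  t=0,i=4
  .## -> .   bit 3 = 0  t=0,i=7
  .#. -> .   bit 2 = 0  t=0,i=3
  ..# -> #   bit 1 = 1  t=0,i=6
  ... -> .   bit 0 = 0  t=0,i=5
  bits 10100010 = 162

162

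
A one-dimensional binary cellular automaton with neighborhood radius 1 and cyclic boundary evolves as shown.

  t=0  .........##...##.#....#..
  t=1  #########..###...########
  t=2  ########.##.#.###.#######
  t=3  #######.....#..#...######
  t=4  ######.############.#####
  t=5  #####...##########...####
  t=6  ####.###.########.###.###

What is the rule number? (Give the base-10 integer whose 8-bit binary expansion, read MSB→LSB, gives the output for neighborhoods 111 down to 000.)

  [7] ### => #  t=1,i=0
  [6] ##. => .  t=0,i=10
  [5] #.# => .  t=0,i=16
  [4] #.. => #  t=0,i=11
  [3] .## => .  t=0,i=9
  [2] .#. => #  t=0,i=17
  [1] ..# => #  t=0,i=8
  [0] ... => #  t=0,i=0
  bits 10010111 = 151

151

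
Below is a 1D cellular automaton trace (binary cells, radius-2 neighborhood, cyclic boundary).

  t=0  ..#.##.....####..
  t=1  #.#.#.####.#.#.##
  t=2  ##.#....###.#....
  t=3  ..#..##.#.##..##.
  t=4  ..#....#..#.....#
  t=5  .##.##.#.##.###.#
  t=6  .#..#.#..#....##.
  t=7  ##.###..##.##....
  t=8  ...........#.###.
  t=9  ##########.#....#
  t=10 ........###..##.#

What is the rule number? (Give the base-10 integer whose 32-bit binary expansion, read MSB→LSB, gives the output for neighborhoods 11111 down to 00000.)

1699022003

  nb #####: next=.  (t=9,i=1, bit31=0)
  nb ####.: next=#  (t=0,i=13, bit30=1)
  nb ###.#: next=#  (t=1,i=0, bit29=1)
  nb ###..: next=.  (t=0,i=14, bit28=0)
  nb ##.##: next=.  (t=5,i=3, bit27=0)
  nb ##.#.: next=#  (t=1,i=1, bit26=1)
  nb ##..#: next=.  (t=3,i=12, bit25=0)
  nb ##...: next=#  (t=0,i=6, bit24=1)
  nb #.###: next=.  (t=1,i=6, bit23=0)
  nb #.##.: next=#  (t=0,i=4, bit22=1)
  nb #.#.#: next=.  (t=1,i=2, bit21=0)
  nb #.#..: next=.  (t=2,i=3, bit20=0)
  nb #..##: next=.  (t=3,i=4, bit19=0)
  nb #..#.: next=#  (t=4,i=1, bit18=1)
  nb #...#: next=.  (t=3,i=0, bit17=0)
  nb #....: next=#  (t=0,i=7, bit16=1)
  nb .####: next=.  (t=0,i=12, bit15=0)
  nb .###.: next=.  (t=1,i=16, bit14=0)
  nb .##.#: next=.  (t=2,i=1, bit13=0)
  nb .##..: next=.  (t=0,i=5, bit12=0)
  nb .#.##: next=.  (t=0,i=3, bit11=0)
  nb .#.#.: next=#  (t=1,i=3, bit10=1)
  nb .#..#: next=.  (t=3,i=3, bit9=0)
  nb .#...: next=.  (t=2,i=4, bit8=0)
  nb ..###: next=#  (t=0,i=11, bit7=1)
  nb ..##.: next=.  (t=2,i=0, bit6=0)
  nb ..#.#: next=#  (t=0,i=2, bit5=1)
  nb ..#..: next=#  (t=3,i=2, bit4=1)
  nb ...##: next=.  (t=0,i=10, bit3=0)
  nb ...#.: next=.  (t=0,i=1, bit2=0)
  nb ....#: next=#  (t=0,i=0, bit1=1)
  nb .....: next=#  (t=0,i=8, bit0=1)
  bits 01100101010001010000010010110011 = 1699022003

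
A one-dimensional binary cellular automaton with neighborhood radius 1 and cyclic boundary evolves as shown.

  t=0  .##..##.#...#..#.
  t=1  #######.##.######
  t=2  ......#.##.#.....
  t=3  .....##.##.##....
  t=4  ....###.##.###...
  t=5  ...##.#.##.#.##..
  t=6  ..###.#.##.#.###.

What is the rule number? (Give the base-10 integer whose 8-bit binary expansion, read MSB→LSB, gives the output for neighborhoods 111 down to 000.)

  ###|.  b7=0 t=1,i=0
  ##.|#  b6=1 t=0,i=2
  #.#|.  b5=0 t=0,i=7
  #..|#  b4=1 t=0,i=3
  .##|#  b3=1 t=0,i=1
  .#.|#  b2=1 t=0,i=8
  ..#|#  b1=1 t=0,i=0
  ...|.  b0=0 t=0,i=10
  bits 01011110 = 94

94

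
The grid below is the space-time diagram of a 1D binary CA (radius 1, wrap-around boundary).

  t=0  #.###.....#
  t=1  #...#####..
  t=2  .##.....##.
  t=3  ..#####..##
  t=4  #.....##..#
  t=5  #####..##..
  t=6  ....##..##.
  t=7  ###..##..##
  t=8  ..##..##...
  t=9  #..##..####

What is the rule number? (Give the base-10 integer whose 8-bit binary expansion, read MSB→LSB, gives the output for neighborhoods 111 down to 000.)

  nb ###: next=.  (t=0,i=3, bit7=0)
  nb ##.: next=#  (t=0,i=0, bit6=1)
  nb #.#: next=.  (t=0,i=1, bit5=0)
  nb #..: next=#  (t=0,i=5, bit4=1)
  nb .##: next=.  (t=0,i=2, bit3=0)
  nb .#.: next=.  (t=1,i=0, bit2=0)
  nb ..#: next=.  (t=0,i=9, bit1=0)
  nb ...: next=#  (t=0,i=6, bit0=1)
  bits 01010001 = 81

81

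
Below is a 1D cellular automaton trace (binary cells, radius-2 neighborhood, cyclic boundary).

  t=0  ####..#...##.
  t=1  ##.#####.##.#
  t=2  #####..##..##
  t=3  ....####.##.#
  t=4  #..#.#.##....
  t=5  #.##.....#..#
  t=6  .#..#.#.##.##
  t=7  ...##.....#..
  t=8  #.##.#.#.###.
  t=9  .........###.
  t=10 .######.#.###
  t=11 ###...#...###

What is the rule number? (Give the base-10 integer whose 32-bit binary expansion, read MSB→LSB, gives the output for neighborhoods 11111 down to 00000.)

999080317

  nb #####: next=.  (t=1,i=5, bit31=0)
  nb ####.: next=.  (t=0,i=2, bit30=0)
  nb ###.#: next=#  (t=1,i=1, bit29=1)
  nb ###..: next=#  (t=0,i=3, bit28=1)
  nb ##.##: next=#  (t=0,i=12, bit27=1)
  nb ##.#.: next=.  (t=3,i=11, bit26=0)
  nb ##..#: next=#  (t=0,i=4, bit25=1)
  nb ##...: next=#  (t=4,i=9, bit24=1)
  nb #.###: next=#  (t=0,i=0, bit23=1)
  nb #.##.: next=.  (t=1,i=9, bit22=0)
  nb #.#.#: next=.  (t=4,i=5, bit21=0)
  nb #.#..: next=.  (t=3,i=12, bit20=0)
  nb #..##: next=#  (t=2,i=6, bit19=1)
  nb #..#.: next=#  (t=0,i=5, bit18=1)
  nb #...#: next=.  (t=0,i=8, bit17=0)
  nb #....: next=.  (t=3,i=1, bit16=0)
  nb .####: next=#  (t=0,i=1, bit15=1)
  nb .###.: next=#  (t=1,i=0, bit14=1)
  nb .##.#: next=.  (t=0,i=11, bit13=0)
  nb .##..: next=.  (t=2,i=8, bit12=0)
  nb .#.##: next=.  (t=4,i=6, bit11=0)
  nb .#.#.: next=.  (t=4,i=4, bit10=0)
  nb .#..#: next=.  (t=4,i=1, bit9=0)
  nb .#...: next=#  (t=0,i=7, bit8=1)
  nb ..###: next=.  (t=2,i=11, bit7=0)
  nb ..##.: next=#  (t=0,i=10, bit6=1)
  nb ..#.#: next=#  (t=4,i=3, bit5=1)
  nb ..#..: next=#  (t=0,i=6, bit4=1)
  nb ...##: next=#  (t=0,i=9, bit3=1)
  nb ...#.: next=#  (t=4,i=12, bit2=1)
  nb ....#: next=.  (t=3,i=2, bit1=0)
  nb .....: next=#  (t=5,i=6, bit0=1)
  bits 00111011100011001100000101111101 = 999080317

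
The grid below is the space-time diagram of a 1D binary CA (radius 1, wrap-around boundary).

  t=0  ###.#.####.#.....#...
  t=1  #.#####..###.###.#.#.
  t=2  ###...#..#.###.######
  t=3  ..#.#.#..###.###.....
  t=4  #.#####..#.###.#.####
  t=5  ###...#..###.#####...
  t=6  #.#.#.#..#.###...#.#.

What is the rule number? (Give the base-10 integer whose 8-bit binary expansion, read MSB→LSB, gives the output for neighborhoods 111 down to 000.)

  ###|.  b7=0 t=0,i=1
  ##.|#  b6=1 t=0,i=2
  #.#|#  b5=1 t=0,i=3
  #..|.  b4=0 t=0,i=12
  .##|#  b3=1 t=0,i=0
  .#.|#  b2=1 t=0,i=4
  ..#|.  b1=0 t=0,i=16
  ...|#  b0=1 t=0,i=13
  bits 01101101 = 109

109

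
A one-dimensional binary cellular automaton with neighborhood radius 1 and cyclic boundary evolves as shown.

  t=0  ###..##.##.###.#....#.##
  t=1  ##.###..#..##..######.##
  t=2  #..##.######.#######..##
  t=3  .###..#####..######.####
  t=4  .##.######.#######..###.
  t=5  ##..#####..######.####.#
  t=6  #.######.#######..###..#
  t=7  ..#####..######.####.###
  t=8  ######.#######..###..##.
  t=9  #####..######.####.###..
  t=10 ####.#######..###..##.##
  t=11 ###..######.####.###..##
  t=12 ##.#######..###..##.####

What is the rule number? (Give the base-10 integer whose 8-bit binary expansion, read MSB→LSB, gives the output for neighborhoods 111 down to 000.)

159

  ### -> #   bit 7 = 1  t=0,i=0
  ##. -> .   bit 6 = 0  t=0,i=2
  #.# -> .   bit 5 = 0  t=0,i=7
  #.. -> #   bit 4 = 1  t=0,i=3
  .## -> #   bit 3 = 1  t=0,i=5
  .#. -> #   bit 2 = 1  t=0,i=15
  ..# -> #   bit 1 = 1  t=0,i=4
  ... -> #   bit 0 = 1  t=0,i=17
  bits 10011111 = 159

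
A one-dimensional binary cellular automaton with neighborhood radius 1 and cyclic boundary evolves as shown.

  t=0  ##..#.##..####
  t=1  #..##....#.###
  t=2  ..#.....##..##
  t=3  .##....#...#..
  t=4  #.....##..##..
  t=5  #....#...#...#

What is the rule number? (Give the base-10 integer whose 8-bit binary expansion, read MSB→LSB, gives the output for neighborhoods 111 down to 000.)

134

  nb ###: next=#  (t=0,i=0, bit7=1)
  nb ##.: next=.  (t=0,i=1, bit6=0)
  nb #.#: next=.  (t=0,i=5, bit5=0)
  nb #..: next=.  (t=0,i=2, bit4=0)
  nb .##: next=.  (t=0,i=6, bit3=0)
  nb .#.: next=#  (t=0,i=4, bit2=1)
  nb ..#: next=#  (t=0,i=3, bit1=1)
  nb ...: next=.  (t=1,i=6, bit0=0)
  bits 10000110 = 134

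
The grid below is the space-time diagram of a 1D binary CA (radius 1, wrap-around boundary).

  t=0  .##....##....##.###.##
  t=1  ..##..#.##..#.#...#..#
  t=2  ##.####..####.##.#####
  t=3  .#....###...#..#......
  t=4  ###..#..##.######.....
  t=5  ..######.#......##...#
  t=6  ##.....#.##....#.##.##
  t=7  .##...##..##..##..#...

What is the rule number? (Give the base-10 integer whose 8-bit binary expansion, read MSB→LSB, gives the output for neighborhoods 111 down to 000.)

86

  ###|.  b7=0 t=0,i=17
  ##.|#  b6=1 t=0,i=2
  #.#|.  b5=0 t=0,i=0
  #..|#  b4=1 t=0,i=3
  .##|.  b3=0 t=0,i=1
  .#.|#  b2=1 t=1,i=6
  ..#|#  b1=1 t=0,i=6
  ...|.  b0=0 t=0,i=4
  bits 01010110 = 86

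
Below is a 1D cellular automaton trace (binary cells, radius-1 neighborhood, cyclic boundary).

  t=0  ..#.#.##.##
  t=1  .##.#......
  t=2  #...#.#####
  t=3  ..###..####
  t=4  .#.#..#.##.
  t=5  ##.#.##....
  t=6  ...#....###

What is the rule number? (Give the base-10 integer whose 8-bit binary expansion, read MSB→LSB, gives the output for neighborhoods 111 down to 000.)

135

  ###|#  b7=1 t=2,i=7
  ##.|.  b6=0 t=0,i=7
  #.#|.  b5=0 t=0,i=3
  #..|.  b4=0 t=0,i=0
  .##|.  b3=0 t=0,i=6
  .#.|#  b2=1 t=0,i=2
  ..#|#  b1=1 t=0,i=1
  ...|#  b0=1 t=1,i=6
  bits 10000111 = 135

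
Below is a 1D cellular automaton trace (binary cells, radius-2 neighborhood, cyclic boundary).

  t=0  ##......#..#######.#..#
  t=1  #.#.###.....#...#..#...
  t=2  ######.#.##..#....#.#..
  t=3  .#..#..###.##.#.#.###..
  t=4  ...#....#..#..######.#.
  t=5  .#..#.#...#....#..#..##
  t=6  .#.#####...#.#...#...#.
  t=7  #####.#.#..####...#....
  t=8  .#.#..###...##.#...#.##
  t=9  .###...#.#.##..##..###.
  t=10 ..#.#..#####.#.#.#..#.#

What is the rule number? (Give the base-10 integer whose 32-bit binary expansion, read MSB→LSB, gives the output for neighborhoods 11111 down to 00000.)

  #####|.  b31=0 t=0,i=13
  ####.|#  b30=1 t=0,i=16
  ###.#|.  b29=0 t=0,i=17
  ###..|.  b28=0 t=0,i=1
  ##.##|.  b27=0 t=3,i=10
  ##.#.|.  b26=0 t=0,i=18
  ##..#|#  b25=1 t=2,i=11
  ##...|#  b24=1 t=0,i=2
  #.###|#  b23=1 t=1,i=4
  #.##.|#  b22=1 t=2,i=9
  #.#.#|#  b21=1 t=1,i=2
  #.#..|#  b20=1 t=0,i=19
  #..##|.  b19=0 t=0,i=10
  #..#.|#  b18=1 t=1,i=18
  #...#|.  b17=0 t=1,i=14
  #....|.  b16=0 t=0,i=3
  .####|#  b15=1 t=0,i=12
  .###.|#  b14=1 t=0,i=0
  .##.#|.  b13=0 t=3,i=12
  .##..|.  b12=0 t=2,i=10
  .#.##|#  b11=1 t=1,i=3
  .#.#.|#  b10=1 t=1,i=1
  .#..#|.  b9=0 t=0,i=9
  .#...|#  b8=1 t=1,i=13
  ..###|.  b7=0 t=0,i=11
  ..##.|#  b6=1 t=5,i=21
  ..#.#|#  b5=1 t=1,i=0
  ..#..|.  b4=0 t=0,i=8
  ...##|#  b3=1 t=7,i=22
  ...#.|.  b2=0 t=0,i=7
  ....#|#  b1=1 t=0,i=6
  .....|#  b0=1 t=0,i=4
  bits 01000011111101001100110101101011 = 1140116843

1140116843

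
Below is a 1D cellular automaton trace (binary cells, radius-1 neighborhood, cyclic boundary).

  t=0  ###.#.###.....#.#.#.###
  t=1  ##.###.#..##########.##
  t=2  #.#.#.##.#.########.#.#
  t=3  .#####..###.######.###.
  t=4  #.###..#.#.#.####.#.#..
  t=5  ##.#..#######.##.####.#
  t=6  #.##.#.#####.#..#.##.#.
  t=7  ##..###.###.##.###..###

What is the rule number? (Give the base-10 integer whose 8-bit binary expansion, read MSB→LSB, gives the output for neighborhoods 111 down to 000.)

167

  ###|#  b7=1 t=0,i=0
  ##.|.  b6=0 t=0,i=2
  #.#|#  b5=1 t=0,i=3
  #..|.  b4=0 t=0,i=9
  .##|.  b3=0 t=0,i=6
  .#.|#  b2=1 t=0,i=4
  ..#|#  b1=1 t=0,i=13
  ...|#  b0=1 t=0,i=10
  bits 10100111 = 167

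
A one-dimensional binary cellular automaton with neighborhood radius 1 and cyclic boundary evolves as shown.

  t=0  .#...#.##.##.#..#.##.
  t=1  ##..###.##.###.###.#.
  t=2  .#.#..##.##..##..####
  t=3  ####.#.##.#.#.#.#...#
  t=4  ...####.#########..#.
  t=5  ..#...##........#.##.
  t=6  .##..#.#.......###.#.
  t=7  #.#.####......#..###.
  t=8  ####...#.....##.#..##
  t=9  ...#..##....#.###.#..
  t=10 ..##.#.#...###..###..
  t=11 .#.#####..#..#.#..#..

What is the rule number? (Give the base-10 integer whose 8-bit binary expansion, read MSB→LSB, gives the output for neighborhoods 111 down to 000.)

  ###|.  b7=0 t=1,i=5
  ##.|#  b6=1 t=0,i=8
  #.#|#  b5=1 t=0,i=6
  #..|.  b4=0 t=0,i=2
  .##|.  b3=0 t=0,i=7
  .#.|#  b2=1 t=0,i=1
  ..#|#  b1=1 t=0,i=0
  ...|.  b0=0 t=0,i=3
  bits 01100110 = 102

102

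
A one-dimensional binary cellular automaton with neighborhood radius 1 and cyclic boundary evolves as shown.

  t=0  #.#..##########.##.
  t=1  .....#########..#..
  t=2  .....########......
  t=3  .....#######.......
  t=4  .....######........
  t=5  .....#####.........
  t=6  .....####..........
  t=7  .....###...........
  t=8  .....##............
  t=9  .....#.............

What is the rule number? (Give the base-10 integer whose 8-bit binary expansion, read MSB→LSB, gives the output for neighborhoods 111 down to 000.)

136

  ### -> #   bit 7 = 1  t=0,i=6
  ##. -> .   bit 6 = 0  t=0,i=14
  #.# -> .   bit 5 = 0  t=0,i=1
  #.. -> .   bit 4 = 0  t=0,i=3
  .## -> #   bit 3 = 1  t=0,i=5
  .#. -> .   bit 2 = 0  t=0,i=0
  ..# -> .   bit 1 = 0  t=0,i=4
  ... -> .   bit 0 = 0  t=1,i=0
  bits 10001000 = 136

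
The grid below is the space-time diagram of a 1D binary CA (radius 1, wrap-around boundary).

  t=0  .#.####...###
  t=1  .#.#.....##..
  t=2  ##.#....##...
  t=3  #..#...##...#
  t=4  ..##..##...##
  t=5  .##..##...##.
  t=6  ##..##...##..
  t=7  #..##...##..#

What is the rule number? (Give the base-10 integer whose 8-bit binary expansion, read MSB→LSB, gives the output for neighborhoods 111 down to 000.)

14

  [7] ### => .  t=0,i=4
  [6] ##. => .  t=0,i=6
  [5] #.# => .  t=0,i=0
  [4] #.. => .  t=0,i=7
  [3] .## => #  t=0,i=3
  [2] .#. => #  t=0,i=1
  [1] ..# => #  t=0,i=9
  [0] ... => .  t=0,i=8
  bits 00001110 = 14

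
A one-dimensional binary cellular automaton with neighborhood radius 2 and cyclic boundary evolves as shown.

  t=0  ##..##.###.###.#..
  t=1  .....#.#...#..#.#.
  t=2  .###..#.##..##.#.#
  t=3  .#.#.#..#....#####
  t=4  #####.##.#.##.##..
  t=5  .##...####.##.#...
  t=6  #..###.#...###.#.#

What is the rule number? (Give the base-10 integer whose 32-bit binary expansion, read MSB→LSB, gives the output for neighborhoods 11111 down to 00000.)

  #####|#  b31=1 t=3,i=15
  ####.|.  b30=0 t=3,i=16
  ###.#|.  b29=0 t=0,i=9
  ###..|#  b28=1 t=2,i=3
  ##.##|.  b27=0 t=0,i=6
  ##.#.|#  b26=1 t=0,i=14
  ##..#|.  b25=0 t=0,i=2
  ##...|#  b24=1 t=5,i=3
  #.###|#  b23=1 t=0,i=7
  #.##.|#  b22=1 t=2,i=8
  #.#.#|#  b21=1 t=2,i=15
  #.#..|.  b20=0 t=0,i=15
  #..##|.  b19=0 t=0,i=3
  #..#.|#  b18=1 t=1,i=13
  #...#|#  b17=1 t=1,i=9
  #....|.  b16=0 t=1,i=0
  .####|#  b15=1 t=3,i=14
  .###.|.  b14=0 t=0,i=8
  .##.#|#  b13=1 t=0,i=5
  .##..|.  b12=0 t=0,i=1
  .#.##|.  b11=0 t=2,i=0
  .#.#.|#  b10=1 t=1,i=6
  .#..#|#  b9=1 t=0,i=16
  .#...|#  b8=1 t=1,i=8
  ..###|.  b7=0 t=3,i=13
  ..##.|.  b6=0 t=0,i=0
  ..#.#|.  b5=0 t=1,i=5
  ..#..|.  b4=0 t=1,i=11
  ...##|#  b3=1 t=3,i=12
  ...#.|.  b2=0 t=1,i=4
  ....#|#  b1=1 t=1,i=3
  .....|#  b0=1 t=1,i=1
  bits 10010101111001101010011100001011 = 2514921227

2514921227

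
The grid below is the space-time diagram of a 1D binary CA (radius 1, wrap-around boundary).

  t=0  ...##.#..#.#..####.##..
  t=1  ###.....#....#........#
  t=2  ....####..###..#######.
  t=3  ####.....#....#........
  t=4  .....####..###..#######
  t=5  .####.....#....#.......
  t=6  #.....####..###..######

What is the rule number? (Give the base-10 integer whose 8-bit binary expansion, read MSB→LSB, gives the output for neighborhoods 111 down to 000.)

3

  ### -> .   bit 7 = 0  t=0,i=15
  ##. -> .   bit 6 = 0  t=0,i=4
  #.# -> .   bit 5 = 0  t=0,i=5
  #.. -> .   bit 4 = 0  t=0,i=7
  .## -> .   bit 3 = 0  t=0,i=3
  .#. -> .   bit 2 = 0  t=0,i=6
  ..# -> #   bit 1 = 1  t=0,i=2
  ... -> #   bit 0 = 1  t=0,i=0
  bits 00000011 = 3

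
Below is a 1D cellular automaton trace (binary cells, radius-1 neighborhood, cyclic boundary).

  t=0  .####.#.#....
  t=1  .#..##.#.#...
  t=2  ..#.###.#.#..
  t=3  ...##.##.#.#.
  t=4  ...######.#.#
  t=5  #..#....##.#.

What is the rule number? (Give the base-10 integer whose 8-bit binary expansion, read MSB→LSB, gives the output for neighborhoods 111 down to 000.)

  ###|.  b7=0 t=0,i=2
  ##.|#  b6=1 t=0,i=4
  #.#|#  b5=1 t=0,i=5
  #..|#  b4=1 t=0,i=9
  .##|#  b3=1 t=0,i=1
  .#.|.  b2=0 t=0,i=6
  ..#|.  b1=0 t=0,i=0
  ...|.  b0=0 t=0,i=10
  bits 01111000 = 120

120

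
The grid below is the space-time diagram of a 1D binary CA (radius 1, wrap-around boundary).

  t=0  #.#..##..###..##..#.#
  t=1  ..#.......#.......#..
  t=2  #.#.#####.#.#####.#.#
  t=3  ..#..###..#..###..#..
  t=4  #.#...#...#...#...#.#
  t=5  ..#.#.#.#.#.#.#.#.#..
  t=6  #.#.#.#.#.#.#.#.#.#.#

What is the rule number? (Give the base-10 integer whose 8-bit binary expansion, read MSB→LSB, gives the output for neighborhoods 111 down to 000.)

  ###|#  b7=1 t=0,i=10
  ##.|.  b6=0 t=0,i=0
  #.#|.  b5=0 t=0,i=1
  #..|.  b4=0 t=0,i=3
  .##|.  b3=0 t=0,i=5
  .#.|#  b2=1 t=0,i=2
  ..#|.  b1=0 t=0,i=4
  ...|#  b0=1 t=1,i=0
  bits 10000101 = 133

133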